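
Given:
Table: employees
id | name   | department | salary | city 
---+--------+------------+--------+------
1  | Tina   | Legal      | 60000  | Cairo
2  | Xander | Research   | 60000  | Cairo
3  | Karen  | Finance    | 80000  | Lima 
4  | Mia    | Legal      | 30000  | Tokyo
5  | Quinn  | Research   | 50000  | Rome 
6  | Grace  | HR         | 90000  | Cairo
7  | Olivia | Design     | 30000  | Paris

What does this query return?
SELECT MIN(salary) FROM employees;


Salaries: 60000, 60000, 80000, 30000, 50000, 90000, 30000
MIN = 30000

30000


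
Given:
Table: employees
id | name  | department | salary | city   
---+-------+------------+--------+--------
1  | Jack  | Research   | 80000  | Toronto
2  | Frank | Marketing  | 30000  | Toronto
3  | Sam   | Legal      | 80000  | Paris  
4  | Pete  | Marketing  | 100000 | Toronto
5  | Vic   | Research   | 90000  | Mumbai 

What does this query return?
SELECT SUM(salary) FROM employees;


SUM(salary) = 80000 + 30000 + 80000 + 100000 + 90000 = 380000

380000


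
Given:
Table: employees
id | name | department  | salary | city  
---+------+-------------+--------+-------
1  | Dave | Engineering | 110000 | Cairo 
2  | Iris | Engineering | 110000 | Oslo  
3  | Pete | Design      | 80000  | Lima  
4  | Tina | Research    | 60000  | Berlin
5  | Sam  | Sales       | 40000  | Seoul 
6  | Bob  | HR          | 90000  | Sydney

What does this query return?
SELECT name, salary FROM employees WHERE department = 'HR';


Filtering: department = 'HR'
Matching rows: 1

1 rows:
Bob, 90000


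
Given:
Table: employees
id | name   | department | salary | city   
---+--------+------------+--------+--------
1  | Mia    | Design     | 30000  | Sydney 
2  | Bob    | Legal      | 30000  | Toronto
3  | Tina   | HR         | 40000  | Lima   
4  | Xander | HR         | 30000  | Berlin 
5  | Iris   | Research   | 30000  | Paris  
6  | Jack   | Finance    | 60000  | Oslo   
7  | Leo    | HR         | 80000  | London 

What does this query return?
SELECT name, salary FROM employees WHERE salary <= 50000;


Filtering: salary <= 50000
Matching: 5 rows

5 rows:
Mia, 30000
Bob, 30000
Tina, 40000
Xander, 30000
Iris, 30000


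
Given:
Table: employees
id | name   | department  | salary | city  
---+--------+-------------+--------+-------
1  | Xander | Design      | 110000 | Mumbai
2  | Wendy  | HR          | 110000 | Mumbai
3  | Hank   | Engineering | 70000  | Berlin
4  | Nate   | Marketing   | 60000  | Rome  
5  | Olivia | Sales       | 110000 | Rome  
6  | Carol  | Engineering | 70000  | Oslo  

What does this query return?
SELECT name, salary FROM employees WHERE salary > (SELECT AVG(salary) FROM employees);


Subquery: AVG(salary) = 88333.33
Filtering: salary > 88333.33
  Xander (110000) -> MATCH
  Wendy (110000) -> MATCH
  Olivia (110000) -> MATCH


3 rows:
Xander, 110000
Wendy, 110000
Olivia, 110000


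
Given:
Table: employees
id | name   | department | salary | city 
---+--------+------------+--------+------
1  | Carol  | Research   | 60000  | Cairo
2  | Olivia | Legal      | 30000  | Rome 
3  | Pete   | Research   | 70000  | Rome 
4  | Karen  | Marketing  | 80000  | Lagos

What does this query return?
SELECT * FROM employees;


SELECT * returns all 4 rows with all columns

4 rows:
1, Carol, Research, 60000, Cairo
2, Olivia, Legal, 30000, Rome
3, Pete, Research, 70000, Rome
4, Karen, Marketing, 80000, Lagos


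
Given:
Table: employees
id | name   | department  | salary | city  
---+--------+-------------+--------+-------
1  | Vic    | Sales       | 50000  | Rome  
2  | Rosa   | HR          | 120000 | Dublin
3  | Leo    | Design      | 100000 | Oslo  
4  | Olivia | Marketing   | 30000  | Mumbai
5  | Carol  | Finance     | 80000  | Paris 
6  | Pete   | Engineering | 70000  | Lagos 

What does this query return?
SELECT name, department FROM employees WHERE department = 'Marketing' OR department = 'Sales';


Filtering: department = 'Marketing' OR 'Sales'
Matching: 2 rows

2 rows:
Vic, Sales
Olivia, Marketing


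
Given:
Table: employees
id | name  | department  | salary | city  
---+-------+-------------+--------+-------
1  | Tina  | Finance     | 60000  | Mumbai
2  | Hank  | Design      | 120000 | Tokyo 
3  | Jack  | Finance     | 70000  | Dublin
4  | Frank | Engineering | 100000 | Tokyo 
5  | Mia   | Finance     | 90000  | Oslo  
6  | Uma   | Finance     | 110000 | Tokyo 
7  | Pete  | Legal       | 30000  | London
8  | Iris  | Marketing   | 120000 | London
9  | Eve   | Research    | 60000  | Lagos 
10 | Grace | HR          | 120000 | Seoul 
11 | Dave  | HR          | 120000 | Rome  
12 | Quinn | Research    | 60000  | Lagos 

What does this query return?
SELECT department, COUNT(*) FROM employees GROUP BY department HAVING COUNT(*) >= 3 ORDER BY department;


Groups with count >= 3:
  Finance: 4 -> PASS
  Design: 1 -> filtered out
  Engineering: 1 -> filtered out
  HR: 2 -> filtered out
  Legal: 1 -> filtered out
  Marketing: 1 -> filtered out
  Research: 2 -> filtered out


1 groups:
Finance, 4


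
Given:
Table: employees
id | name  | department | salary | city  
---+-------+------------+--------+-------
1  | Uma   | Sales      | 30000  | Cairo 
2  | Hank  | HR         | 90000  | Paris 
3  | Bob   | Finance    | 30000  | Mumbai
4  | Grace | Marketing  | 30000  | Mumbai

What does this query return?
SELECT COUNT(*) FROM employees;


COUNT(*) counts all rows

4


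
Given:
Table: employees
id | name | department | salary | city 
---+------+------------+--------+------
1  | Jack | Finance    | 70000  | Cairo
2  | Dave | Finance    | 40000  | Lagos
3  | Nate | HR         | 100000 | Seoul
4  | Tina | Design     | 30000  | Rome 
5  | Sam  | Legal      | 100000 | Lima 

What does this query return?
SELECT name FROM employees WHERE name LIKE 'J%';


LIKE 'J%' matches names starting with 'J'
Matching: 1

1 rows:
Jack


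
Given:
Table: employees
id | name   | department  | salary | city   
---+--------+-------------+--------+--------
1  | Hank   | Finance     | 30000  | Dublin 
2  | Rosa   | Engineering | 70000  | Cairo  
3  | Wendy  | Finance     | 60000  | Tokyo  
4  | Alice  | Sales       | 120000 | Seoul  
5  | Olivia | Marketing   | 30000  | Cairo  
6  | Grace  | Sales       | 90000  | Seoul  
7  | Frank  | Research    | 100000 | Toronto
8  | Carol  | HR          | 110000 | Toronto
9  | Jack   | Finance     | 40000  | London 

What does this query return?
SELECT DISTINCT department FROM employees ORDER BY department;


All 'department' values (row order): Finance, Engineering, Finance, Sales, Marketing, Sales, Research, HR, Finance
Removing duplicates leaves 6 unique value(s).

6 values:
Engineering
Finance
HR
Marketing
Research
Sales


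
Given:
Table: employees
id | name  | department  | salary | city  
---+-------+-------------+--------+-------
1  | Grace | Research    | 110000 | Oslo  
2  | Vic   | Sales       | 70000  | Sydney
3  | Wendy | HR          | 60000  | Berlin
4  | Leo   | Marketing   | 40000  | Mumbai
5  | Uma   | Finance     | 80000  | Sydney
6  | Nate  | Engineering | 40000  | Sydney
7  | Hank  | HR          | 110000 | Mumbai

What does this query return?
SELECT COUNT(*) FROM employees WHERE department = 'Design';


Counting rows where department = 'Design'


0


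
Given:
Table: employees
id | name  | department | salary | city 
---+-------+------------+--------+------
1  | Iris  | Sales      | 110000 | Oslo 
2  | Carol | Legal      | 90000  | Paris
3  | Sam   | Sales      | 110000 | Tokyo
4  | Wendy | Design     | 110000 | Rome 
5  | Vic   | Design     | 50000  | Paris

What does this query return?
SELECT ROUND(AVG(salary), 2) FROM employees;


SUM(salary) = 470000
COUNT = 5
ROUND(AVG, 2) = ROUND(470000 / 5, 2) = 94000.0

94000.0


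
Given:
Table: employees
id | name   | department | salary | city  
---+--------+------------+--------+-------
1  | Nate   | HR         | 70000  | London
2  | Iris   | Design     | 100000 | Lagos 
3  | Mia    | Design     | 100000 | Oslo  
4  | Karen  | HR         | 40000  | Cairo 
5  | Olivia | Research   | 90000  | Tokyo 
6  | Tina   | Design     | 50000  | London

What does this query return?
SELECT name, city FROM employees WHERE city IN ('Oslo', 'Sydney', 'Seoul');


Filtering: city IN ('Oslo', 'Sydney', 'Seoul')
Matching: 1 rows

1 rows:
Mia, Oslo


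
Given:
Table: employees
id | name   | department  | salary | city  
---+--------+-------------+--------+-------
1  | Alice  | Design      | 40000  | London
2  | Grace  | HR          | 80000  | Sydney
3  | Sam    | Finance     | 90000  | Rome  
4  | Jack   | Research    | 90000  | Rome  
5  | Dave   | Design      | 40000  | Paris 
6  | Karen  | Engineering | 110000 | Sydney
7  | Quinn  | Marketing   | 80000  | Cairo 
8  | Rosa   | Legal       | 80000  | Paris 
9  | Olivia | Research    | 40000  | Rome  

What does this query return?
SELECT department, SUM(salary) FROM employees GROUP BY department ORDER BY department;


Summing salary within each department:
  Design: 40000 + 40000 = 80000
  Engineering: 110000 = 110000
  Finance: 90000 = 90000
  HR: 80000 = 80000
  Legal: 80000 = 80000
  Marketing: 80000 = 80000
  Research: 90000 + 40000 = 130000


7 groups:
Design, 80000
Engineering, 110000
Finance, 90000
HR, 80000
Legal, 80000
Marketing, 80000
Research, 130000


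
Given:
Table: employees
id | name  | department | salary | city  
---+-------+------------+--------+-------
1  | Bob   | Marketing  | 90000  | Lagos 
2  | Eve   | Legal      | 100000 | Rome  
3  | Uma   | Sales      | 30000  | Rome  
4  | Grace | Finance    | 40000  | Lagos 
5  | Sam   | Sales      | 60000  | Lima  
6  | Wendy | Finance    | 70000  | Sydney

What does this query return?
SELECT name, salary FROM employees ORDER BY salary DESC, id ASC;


Sorting by salary DESC, then id ASC for ties

6 rows:
Eve, 100000
Bob, 90000
Wendy, 70000
Sam, 60000
Grace, 40000
Uma, 30000


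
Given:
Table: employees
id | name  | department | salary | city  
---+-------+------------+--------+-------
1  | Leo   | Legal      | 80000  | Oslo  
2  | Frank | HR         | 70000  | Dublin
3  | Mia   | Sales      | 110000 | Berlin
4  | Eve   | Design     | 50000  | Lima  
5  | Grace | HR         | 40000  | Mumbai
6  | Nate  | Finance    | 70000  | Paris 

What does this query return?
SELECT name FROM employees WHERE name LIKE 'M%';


LIKE 'M%' matches names starting with 'M'
Matching: 1

1 rows:
Mia


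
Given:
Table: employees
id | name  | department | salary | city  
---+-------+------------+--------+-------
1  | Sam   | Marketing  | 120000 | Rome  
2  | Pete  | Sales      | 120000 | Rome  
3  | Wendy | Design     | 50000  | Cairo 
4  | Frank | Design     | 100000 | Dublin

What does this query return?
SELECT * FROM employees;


SELECT * returns all 4 rows with all columns

4 rows:
1, Sam, Marketing, 120000, Rome
2, Pete, Sales, 120000, Rome
3, Wendy, Design, 50000, Cairo
4, Frank, Design, 100000, Dublin


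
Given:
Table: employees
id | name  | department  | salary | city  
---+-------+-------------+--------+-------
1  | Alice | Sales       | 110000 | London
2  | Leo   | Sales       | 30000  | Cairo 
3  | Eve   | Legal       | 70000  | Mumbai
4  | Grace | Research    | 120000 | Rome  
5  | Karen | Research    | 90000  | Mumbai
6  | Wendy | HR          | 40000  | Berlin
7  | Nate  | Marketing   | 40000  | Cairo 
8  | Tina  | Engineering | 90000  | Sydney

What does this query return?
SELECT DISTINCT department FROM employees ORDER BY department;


All 'department' values (row order): Sales, Sales, Legal, Research, Research, HR, Marketing, Engineering
Removing duplicates leaves 6 unique value(s).

6 values:
Engineering
HR
Legal
Marketing
Research
Sales


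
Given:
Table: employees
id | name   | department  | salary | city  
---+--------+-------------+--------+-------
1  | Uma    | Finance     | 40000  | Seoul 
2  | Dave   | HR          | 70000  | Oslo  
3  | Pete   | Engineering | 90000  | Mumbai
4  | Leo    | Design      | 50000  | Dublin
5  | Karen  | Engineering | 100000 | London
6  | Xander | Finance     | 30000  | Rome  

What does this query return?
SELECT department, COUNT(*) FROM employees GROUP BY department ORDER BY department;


Assigning each row to its department group:
  Uma -> Finance
  Dave -> HR
  Pete -> Engineering
  Leo -> Design
  Karen -> Engineering
  Xander -> Finance


4 groups:
Design, 1
Engineering, 2
Finance, 2
HR, 1


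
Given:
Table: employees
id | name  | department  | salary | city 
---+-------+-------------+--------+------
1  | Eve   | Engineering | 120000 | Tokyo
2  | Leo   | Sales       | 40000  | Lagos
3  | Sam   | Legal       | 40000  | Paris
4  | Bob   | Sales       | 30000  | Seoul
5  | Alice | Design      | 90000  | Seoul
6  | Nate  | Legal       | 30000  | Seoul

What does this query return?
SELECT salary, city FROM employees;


Projecting columns: salary, city

6 rows:
120000, Tokyo
40000, Lagos
40000, Paris
30000, Seoul
90000, Seoul
30000, Seoul


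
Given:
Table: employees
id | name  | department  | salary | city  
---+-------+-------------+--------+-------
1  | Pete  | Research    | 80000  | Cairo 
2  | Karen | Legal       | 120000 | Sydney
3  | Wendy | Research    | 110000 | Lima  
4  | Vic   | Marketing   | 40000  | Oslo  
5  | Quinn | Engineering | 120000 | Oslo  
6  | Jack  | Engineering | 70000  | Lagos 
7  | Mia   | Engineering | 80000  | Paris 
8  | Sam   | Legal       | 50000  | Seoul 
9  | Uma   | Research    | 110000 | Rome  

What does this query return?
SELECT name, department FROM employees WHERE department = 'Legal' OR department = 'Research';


Filtering: department = 'Legal' OR 'Research'
Matching: 5 rows

5 rows:
Pete, Research
Karen, Legal
Wendy, Research
Sam, Legal
Uma, Research


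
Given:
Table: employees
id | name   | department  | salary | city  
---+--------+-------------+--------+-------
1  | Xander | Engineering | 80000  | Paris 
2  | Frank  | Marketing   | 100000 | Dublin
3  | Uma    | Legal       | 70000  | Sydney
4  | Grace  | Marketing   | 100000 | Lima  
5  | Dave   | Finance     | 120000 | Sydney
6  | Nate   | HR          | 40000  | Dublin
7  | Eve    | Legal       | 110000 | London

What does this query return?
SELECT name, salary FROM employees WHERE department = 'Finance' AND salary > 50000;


Filtering: department = 'Finance' AND salary > 50000
Matching: 1 rows

1 rows:
Dave, 120000


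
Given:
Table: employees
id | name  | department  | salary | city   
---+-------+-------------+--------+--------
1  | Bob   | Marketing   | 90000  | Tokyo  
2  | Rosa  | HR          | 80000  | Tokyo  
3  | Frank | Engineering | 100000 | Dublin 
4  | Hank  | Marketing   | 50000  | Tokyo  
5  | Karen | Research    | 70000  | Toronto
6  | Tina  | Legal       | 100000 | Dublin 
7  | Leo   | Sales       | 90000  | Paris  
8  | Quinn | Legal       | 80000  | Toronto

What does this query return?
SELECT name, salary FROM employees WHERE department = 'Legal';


Filtering: department = 'Legal'
Matching rows: 2

2 rows:
Tina, 100000
Quinn, 80000


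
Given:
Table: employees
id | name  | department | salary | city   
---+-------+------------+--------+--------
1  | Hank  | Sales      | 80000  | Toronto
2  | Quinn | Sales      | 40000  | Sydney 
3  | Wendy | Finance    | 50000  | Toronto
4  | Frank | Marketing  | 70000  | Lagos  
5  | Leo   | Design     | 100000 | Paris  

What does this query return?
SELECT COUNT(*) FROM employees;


COUNT(*) counts all rows

5


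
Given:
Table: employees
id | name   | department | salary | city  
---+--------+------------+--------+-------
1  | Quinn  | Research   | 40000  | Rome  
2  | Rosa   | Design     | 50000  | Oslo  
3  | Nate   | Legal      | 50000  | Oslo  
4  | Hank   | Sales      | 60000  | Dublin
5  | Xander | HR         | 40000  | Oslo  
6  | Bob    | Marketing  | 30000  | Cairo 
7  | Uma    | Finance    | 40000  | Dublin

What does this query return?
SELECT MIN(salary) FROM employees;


Salaries: 40000, 50000, 50000, 60000, 40000, 30000, 40000
MIN = 30000

30000


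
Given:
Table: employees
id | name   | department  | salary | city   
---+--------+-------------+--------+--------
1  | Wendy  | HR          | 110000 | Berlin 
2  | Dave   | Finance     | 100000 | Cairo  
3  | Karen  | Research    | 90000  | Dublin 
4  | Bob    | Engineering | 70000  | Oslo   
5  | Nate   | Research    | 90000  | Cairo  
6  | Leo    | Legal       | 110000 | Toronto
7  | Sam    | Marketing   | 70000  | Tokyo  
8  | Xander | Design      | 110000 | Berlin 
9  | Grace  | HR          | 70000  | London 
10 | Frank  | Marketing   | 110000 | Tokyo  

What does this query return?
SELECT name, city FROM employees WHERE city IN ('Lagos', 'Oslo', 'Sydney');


Filtering: city IN ('Lagos', 'Oslo', 'Sydney')
Matching: 1 rows

1 rows:
Bob, Oslo


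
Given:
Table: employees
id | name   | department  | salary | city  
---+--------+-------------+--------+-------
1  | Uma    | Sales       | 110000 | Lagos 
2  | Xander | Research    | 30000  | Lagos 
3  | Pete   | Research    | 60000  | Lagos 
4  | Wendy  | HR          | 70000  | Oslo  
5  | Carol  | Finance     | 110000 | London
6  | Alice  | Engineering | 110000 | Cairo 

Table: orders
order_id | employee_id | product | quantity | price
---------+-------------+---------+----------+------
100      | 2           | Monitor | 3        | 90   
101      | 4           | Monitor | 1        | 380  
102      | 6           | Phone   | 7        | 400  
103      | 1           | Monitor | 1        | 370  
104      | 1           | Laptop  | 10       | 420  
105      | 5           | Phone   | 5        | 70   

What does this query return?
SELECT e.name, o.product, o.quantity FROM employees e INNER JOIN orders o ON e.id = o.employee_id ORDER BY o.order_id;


Joining employees.id = orders.employee_id:
  employee Xander (id=2) -> order Monitor
  employee Wendy (id=4) -> order Monitor
  employee Alice (id=6) -> order Phone
  employee Uma (id=1) -> order Monitor
  employee Uma (id=1) -> order Laptop
  employee Carol (id=5) -> order Phone


6 rows:
Xander, Monitor, 3
Wendy, Monitor, 1
Alice, Phone, 7
Uma, Monitor, 1
Uma, Laptop, 10
Carol, Phone, 5


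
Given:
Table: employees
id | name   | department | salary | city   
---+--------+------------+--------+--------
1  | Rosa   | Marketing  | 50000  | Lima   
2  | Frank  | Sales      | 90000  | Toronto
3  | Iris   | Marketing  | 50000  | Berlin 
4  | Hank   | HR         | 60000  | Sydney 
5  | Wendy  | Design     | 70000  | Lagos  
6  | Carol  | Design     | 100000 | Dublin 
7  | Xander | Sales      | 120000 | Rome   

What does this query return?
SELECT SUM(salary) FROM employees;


SUM(salary) = 50000 + 90000 + 50000 + 60000 + 70000 + 100000 + 120000 = 540000

540000


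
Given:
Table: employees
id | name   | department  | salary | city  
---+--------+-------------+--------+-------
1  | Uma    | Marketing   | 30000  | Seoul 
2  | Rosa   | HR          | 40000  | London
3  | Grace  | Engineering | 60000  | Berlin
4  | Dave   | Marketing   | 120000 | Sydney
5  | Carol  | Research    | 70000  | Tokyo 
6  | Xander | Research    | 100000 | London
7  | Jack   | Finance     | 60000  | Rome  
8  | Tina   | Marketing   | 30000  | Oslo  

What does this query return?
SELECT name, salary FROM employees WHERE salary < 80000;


Filtering: salary < 80000
Matching: 6 rows

6 rows:
Uma, 30000
Rosa, 40000
Grace, 60000
Carol, 70000
Jack, 60000
Tina, 30000


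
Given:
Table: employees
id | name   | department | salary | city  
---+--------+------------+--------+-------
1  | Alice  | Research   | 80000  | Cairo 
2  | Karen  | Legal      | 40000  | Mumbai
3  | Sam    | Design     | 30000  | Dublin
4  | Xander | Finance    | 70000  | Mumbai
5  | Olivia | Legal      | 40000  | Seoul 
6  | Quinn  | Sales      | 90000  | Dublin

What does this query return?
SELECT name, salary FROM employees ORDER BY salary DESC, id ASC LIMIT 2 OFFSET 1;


Sort by salary DESC (id ASC tiebreak), then skip 1 and take 2
Rows 2 through 3

2 rows:
Alice, 80000
Xander, 70000


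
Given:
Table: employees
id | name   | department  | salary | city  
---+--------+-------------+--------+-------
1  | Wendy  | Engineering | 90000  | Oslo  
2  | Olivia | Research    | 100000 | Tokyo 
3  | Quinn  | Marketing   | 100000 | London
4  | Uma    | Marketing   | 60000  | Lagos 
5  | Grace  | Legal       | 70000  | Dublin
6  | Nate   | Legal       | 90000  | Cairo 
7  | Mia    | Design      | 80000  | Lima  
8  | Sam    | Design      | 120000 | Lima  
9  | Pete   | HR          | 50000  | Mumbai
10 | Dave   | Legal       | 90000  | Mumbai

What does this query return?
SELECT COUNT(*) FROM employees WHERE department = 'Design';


Counting rows where department = 'Design'
  Mia -> MATCH
  Sam -> MATCH


2


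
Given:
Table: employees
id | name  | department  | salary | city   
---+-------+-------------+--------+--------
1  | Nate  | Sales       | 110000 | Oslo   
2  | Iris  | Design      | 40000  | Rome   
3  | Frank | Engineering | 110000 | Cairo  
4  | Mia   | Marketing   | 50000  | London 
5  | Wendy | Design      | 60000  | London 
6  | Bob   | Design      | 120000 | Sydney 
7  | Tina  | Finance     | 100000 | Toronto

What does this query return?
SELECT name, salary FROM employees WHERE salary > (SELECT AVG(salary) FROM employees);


Subquery: AVG(salary) = 84285.71
Filtering: salary > 84285.71
  Nate (110000) -> MATCH
  Frank (110000) -> MATCH
  Bob (120000) -> MATCH
  Tina (100000) -> MATCH


4 rows:
Nate, 110000
Frank, 110000
Bob, 120000
Tina, 100000


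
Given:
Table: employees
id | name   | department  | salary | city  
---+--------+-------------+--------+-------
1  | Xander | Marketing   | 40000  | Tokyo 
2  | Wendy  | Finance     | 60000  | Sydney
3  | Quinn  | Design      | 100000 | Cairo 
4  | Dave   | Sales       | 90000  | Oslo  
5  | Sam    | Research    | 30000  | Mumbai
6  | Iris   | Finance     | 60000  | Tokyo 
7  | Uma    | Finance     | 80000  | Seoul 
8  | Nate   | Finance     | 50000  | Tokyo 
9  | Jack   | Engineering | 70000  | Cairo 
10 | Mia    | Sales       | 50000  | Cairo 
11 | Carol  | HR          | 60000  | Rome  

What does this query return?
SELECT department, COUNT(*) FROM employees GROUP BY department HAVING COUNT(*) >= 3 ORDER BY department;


Groups with count >= 3:
  Finance: 4 -> PASS
  Design: 1 -> filtered out
  Engineering: 1 -> filtered out
  HR: 1 -> filtered out
  Marketing: 1 -> filtered out
  Research: 1 -> filtered out
  Sales: 2 -> filtered out


1 groups:
Finance, 4


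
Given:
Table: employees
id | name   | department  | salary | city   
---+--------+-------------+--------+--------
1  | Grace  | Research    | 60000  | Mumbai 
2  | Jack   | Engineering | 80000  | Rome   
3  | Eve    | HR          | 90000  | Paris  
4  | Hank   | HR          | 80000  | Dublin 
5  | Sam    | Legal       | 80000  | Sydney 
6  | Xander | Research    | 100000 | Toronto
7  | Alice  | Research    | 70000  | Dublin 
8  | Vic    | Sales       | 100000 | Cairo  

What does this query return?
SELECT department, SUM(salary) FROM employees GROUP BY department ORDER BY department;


Summing salary within each department:
  Engineering: 80000 = 80000
  HR: 90000 + 80000 = 170000
  Legal: 80000 = 80000
  Research: 60000 + 100000 + 70000 = 230000
  Sales: 100000 = 100000


5 groups:
Engineering, 80000
HR, 170000
Legal, 80000
Research, 230000
Sales, 100000


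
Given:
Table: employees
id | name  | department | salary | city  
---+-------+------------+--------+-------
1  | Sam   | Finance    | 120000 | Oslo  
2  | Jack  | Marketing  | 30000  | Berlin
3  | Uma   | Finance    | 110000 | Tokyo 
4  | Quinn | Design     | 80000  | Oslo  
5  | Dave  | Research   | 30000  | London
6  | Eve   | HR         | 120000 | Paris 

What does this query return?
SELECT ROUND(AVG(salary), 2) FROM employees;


SUM(salary) = 490000
COUNT = 6
ROUND(AVG, 2) = ROUND(490000 / 6, 2) = 81666.67

81666.67


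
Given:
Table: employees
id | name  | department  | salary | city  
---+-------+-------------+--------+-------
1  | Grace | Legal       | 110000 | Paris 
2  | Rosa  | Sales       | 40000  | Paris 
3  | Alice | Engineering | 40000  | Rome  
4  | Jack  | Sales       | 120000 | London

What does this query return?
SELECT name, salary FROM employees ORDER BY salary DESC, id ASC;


Sorting by salary DESC, then id ASC for ties

4 rows:
Jack, 120000
Grace, 110000
Rosa, 40000
Alice, 40000


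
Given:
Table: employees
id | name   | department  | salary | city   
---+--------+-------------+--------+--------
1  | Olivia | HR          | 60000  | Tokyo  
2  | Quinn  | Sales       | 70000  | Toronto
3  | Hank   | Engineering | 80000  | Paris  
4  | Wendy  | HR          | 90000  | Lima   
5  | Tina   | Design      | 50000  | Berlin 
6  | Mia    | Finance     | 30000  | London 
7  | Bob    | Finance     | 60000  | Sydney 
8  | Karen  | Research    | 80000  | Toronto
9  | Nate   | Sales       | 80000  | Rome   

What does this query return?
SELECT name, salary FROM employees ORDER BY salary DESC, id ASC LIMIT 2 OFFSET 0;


Sort by salary DESC (id ASC tiebreak), then skip 0 and take 2
Rows 1 through 2

2 rows:
Wendy, 90000
Hank, 80000


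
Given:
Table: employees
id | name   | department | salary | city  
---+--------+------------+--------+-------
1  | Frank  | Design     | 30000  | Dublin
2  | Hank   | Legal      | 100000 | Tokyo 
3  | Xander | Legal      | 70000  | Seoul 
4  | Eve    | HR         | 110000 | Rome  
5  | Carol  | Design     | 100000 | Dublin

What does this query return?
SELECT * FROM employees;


SELECT * returns all 5 rows with all columns

5 rows:
1, Frank, Design, 30000, Dublin
2, Hank, Legal, 100000, Tokyo
3, Xander, Legal, 70000, Seoul
4, Eve, HR, 110000, Rome
5, Carol, Design, 100000, Dublin


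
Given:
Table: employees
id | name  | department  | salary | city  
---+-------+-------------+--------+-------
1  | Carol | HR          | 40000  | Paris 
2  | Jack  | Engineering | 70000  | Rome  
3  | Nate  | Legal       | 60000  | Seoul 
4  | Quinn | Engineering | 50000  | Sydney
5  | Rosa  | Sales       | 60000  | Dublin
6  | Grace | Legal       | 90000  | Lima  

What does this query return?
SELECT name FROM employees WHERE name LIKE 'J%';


LIKE 'J%' matches names starting with 'J'
Matching: 1

1 rows:
Jack


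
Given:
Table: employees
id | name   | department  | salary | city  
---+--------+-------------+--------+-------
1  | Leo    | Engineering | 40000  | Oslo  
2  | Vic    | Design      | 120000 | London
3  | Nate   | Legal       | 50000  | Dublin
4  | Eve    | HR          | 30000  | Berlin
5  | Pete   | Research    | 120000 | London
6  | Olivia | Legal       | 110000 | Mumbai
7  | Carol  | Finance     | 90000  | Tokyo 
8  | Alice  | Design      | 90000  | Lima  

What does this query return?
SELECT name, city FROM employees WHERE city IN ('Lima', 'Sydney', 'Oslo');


Filtering: city IN ('Lima', 'Sydney', 'Oslo')
Matching: 2 rows

2 rows:
Leo, Oslo
Alice, Lima


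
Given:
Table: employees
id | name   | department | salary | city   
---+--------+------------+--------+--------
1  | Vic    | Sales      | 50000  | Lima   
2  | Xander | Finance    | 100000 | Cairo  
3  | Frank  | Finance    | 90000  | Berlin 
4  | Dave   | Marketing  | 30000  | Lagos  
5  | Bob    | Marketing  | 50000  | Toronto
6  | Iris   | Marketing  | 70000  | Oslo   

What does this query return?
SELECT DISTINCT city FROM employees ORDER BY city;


All 'city' values (row order): Lima, Cairo, Berlin, Lagos, Toronto, Oslo
Removing duplicates leaves 6 unique value(s).

6 values:
Berlin
Cairo
Lagos
Lima
Oslo
Toronto


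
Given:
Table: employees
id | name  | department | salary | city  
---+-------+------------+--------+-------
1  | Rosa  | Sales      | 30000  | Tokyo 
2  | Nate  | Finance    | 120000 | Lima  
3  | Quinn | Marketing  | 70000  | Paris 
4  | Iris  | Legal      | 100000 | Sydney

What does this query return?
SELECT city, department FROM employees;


Projecting columns: city, department

4 rows:
Tokyo, Sales
Lima, Finance
Paris, Marketing
Sydney, Legal


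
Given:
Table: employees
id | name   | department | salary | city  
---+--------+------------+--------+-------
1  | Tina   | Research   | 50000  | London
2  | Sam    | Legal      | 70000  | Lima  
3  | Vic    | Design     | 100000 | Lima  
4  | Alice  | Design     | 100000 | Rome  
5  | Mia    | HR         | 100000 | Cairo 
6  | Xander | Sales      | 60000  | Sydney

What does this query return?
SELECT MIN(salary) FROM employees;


Salaries: 50000, 70000, 100000, 100000, 100000, 60000
MIN = 50000

50000


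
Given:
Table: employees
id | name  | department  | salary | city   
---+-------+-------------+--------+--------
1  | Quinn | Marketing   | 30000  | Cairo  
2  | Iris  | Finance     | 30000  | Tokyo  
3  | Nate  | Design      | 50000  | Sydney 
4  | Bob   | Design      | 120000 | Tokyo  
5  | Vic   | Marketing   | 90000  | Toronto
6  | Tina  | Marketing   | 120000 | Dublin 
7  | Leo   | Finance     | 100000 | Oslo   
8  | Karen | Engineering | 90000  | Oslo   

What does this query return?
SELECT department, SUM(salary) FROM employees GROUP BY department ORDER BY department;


Summing salary within each department:
  Design: 50000 + 120000 = 170000
  Engineering: 90000 = 90000
  Finance: 30000 + 100000 = 130000
  Marketing: 30000 + 90000 + 120000 = 240000


4 groups:
Design, 170000
Engineering, 90000
Finance, 130000
Marketing, 240000


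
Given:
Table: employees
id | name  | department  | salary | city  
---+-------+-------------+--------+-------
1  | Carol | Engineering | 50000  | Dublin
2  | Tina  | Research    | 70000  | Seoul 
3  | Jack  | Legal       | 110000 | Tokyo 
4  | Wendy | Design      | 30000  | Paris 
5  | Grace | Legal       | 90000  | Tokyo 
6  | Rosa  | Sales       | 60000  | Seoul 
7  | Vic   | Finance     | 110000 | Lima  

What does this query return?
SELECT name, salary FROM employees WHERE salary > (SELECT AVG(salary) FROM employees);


Subquery: AVG(salary) = 74285.71
Filtering: salary > 74285.71
  Jack (110000) -> MATCH
  Grace (90000) -> MATCH
  Vic (110000) -> MATCH


3 rows:
Jack, 110000
Grace, 90000
Vic, 110000


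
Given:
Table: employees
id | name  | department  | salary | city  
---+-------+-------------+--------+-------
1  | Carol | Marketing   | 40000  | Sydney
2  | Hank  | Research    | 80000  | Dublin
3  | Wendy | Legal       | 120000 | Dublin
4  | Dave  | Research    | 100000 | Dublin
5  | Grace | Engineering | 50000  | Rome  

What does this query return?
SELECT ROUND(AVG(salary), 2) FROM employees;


SUM(salary) = 390000
COUNT = 5
ROUND(AVG, 2) = ROUND(390000 / 5, 2) = 78000.0

78000.0


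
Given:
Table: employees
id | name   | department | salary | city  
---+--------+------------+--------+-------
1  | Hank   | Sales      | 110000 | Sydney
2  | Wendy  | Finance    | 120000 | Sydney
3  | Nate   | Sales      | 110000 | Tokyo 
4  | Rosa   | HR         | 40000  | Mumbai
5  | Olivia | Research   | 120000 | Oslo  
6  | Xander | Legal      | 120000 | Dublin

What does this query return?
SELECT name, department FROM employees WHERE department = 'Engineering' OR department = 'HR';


Filtering: department = 'Engineering' OR 'HR'
Matching: 1 rows

1 rows:
Rosa, HR


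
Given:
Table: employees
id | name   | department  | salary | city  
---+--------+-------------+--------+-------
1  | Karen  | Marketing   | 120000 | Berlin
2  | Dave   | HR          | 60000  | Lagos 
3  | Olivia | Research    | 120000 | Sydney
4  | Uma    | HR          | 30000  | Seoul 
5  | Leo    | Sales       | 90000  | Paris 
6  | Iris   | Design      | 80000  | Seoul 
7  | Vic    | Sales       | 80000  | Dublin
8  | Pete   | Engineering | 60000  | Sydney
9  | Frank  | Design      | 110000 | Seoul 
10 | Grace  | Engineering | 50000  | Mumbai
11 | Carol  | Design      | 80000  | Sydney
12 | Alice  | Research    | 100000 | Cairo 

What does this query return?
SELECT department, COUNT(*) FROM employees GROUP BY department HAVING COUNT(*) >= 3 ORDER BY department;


Groups with count >= 3:
  Design: 3 -> PASS
  Engineering: 2 -> filtered out
  HR: 2 -> filtered out
  Marketing: 1 -> filtered out
  Research: 2 -> filtered out
  Sales: 2 -> filtered out


1 groups:
Design, 3


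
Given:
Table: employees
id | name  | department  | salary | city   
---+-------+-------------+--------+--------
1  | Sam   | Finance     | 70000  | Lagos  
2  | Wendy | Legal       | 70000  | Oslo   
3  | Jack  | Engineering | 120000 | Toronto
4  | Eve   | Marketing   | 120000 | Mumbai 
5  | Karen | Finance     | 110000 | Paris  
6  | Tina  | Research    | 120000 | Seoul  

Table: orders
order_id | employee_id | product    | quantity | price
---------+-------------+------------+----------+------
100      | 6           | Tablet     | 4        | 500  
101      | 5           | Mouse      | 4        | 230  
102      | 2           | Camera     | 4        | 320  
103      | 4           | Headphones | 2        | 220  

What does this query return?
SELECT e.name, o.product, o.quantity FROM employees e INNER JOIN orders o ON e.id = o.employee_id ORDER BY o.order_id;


Joining employees.id = orders.employee_id:
  employee Tina (id=6) -> order Tablet
  employee Karen (id=5) -> order Mouse
  employee Wendy (id=2) -> order Camera
  employee Eve (id=4) -> order Headphones


4 rows:
Tina, Tablet, 4
Karen, Mouse, 4
Wendy, Camera, 4
Eve, Headphones, 2


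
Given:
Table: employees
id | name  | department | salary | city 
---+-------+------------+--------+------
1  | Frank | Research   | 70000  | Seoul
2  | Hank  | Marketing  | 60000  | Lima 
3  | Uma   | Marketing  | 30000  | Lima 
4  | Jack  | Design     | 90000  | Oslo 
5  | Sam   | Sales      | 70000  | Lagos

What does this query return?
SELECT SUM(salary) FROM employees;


SUM(salary) = 70000 + 60000 + 30000 + 90000 + 70000 = 320000

320000


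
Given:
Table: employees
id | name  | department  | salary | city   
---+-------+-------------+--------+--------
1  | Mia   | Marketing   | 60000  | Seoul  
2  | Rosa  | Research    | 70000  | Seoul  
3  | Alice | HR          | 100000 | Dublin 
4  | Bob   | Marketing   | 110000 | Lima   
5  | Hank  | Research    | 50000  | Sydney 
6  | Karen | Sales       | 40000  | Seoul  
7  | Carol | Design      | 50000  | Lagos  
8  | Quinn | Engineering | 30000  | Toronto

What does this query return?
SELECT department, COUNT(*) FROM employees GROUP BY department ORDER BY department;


Assigning each row to its department group:
  Mia -> Marketing
  Rosa -> Research
  Alice -> HR
  Bob -> Marketing
  Hank -> Research
  Karen -> Sales
  Carol -> Design
  Quinn -> Engineering


6 groups:
Design, 1
Engineering, 1
HR, 1
Marketing, 2
Research, 2
Sales, 1


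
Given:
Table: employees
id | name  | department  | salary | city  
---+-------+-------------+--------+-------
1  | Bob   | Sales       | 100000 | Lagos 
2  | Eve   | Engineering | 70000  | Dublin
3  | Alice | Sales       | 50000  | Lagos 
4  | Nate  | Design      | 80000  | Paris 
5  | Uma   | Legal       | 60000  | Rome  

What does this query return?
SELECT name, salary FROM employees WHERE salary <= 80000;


Filtering: salary <= 80000
Matching: 4 rows

4 rows:
Eve, 70000
Alice, 50000
Nate, 80000
Uma, 60000


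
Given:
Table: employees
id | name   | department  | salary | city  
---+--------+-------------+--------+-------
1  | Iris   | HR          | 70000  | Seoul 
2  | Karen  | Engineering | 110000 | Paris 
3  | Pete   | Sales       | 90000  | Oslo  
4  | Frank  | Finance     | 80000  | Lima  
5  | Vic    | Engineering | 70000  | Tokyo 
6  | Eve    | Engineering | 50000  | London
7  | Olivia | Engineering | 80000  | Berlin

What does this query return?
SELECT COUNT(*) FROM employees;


COUNT(*) counts all rows

7


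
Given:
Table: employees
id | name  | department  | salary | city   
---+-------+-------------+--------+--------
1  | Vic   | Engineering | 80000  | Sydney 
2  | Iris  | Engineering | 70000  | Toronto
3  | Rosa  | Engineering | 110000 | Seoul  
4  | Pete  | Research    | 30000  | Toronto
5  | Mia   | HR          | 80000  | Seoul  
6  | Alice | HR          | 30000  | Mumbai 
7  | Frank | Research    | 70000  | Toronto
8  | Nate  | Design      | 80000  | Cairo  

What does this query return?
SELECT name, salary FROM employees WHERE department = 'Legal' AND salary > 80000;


Filtering: department = 'Legal' AND salary > 80000
Matching: 0 rows

Empty result set (0 rows)


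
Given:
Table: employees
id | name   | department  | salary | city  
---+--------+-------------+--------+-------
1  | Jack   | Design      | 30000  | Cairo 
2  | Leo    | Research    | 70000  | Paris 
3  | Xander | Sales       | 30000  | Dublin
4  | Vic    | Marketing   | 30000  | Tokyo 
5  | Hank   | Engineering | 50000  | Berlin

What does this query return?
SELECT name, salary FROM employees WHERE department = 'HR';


Filtering: department = 'HR'
Matching rows: 0

Empty result set (0 rows)


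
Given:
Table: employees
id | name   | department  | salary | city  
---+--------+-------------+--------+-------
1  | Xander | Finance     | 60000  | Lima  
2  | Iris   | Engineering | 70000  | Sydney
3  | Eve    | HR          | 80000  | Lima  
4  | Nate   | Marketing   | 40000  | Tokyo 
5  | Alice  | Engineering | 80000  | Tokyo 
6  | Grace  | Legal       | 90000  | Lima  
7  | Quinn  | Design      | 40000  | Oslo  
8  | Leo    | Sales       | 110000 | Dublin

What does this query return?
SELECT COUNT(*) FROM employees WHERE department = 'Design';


Counting rows where department = 'Design'
  Quinn -> MATCH


1


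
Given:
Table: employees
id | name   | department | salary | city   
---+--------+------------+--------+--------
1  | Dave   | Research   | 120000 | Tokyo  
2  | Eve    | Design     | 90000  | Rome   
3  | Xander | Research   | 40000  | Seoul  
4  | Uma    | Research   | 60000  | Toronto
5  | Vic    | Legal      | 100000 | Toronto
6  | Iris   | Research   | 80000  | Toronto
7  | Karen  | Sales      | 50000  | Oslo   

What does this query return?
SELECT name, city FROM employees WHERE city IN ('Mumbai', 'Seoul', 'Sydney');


Filtering: city IN ('Mumbai', 'Seoul', 'Sydney')
Matching: 1 rows

1 rows:
Xander, Seoul


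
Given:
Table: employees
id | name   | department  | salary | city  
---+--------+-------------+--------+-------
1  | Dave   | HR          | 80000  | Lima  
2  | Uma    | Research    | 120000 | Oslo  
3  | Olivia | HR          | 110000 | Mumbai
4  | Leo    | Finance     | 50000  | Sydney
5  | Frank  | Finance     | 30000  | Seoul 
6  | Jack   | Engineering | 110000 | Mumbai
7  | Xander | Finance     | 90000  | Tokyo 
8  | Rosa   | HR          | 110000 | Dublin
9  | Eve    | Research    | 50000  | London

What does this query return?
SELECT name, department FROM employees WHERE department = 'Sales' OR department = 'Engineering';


Filtering: department = 'Sales' OR 'Engineering'
Matching: 1 rows

1 rows:
Jack, Engineering


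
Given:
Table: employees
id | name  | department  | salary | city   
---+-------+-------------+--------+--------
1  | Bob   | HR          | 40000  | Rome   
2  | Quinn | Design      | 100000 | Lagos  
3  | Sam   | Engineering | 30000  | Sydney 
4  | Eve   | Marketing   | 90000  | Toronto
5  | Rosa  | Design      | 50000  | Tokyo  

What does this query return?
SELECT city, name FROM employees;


Projecting columns: city, name

5 rows:
Rome, Bob
Lagos, Quinn
Sydney, Sam
Toronto, Eve
Tokyo, Rosa


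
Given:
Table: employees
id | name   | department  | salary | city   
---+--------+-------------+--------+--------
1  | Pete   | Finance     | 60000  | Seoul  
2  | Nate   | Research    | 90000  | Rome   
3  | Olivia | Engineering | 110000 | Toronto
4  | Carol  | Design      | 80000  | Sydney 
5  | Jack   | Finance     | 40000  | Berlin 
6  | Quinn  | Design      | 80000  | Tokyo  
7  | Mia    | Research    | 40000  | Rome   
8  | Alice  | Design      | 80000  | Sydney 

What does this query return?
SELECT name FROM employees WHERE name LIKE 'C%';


LIKE 'C%' matches names starting with 'C'
Matching: 1

1 rows:
Carol


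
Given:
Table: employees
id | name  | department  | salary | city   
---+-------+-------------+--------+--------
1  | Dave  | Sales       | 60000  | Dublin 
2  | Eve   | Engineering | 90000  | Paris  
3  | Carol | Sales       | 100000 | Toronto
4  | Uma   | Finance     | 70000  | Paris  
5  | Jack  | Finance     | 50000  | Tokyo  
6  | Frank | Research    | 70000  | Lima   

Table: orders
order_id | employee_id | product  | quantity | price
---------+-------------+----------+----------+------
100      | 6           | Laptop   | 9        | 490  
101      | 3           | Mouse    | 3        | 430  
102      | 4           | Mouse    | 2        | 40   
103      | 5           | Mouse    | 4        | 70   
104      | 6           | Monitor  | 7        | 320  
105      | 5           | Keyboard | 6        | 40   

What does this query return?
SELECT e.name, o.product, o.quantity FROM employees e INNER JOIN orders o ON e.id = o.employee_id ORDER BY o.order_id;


Joining employees.id = orders.employee_id:
  employee Frank (id=6) -> order Laptop
  employee Carol (id=3) -> order Mouse
  employee Uma (id=4) -> order Mouse
  employee Jack (id=5) -> order Mouse
  employee Frank (id=6) -> order Monitor
  employee Jack (id=5) -> order Keyboard


6 rows:
Frank, Laptop, 9
Carol, Mouse, 3
Uma, Mouse, 2
Jack, Mouse, 4
Frank, Monitor, 7
Jack, Keyboard, 6
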